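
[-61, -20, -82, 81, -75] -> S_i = Random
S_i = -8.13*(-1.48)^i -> [-8.13, 12.03, -17.81, 26.36, -39.01]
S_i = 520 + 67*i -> [520, 587, 654, 721, 788]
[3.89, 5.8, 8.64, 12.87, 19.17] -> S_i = 3.89*1.49^i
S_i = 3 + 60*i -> [3, 63, 123, 183, 243]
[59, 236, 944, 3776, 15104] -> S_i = 59*4^i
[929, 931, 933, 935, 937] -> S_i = 929 + 2*i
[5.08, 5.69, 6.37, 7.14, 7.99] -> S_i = 5.08*1.12^i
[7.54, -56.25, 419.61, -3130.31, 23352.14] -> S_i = 7.54*(-7.46)^i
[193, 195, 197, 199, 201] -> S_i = 193 + 2*i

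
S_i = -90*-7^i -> [-90, 630, -4410, 30870, -216090]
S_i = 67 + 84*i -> [67, 151, 235, 319, 403]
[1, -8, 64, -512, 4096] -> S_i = 1*-8^i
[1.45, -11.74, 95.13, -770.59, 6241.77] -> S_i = 1.45*(-8.10)^i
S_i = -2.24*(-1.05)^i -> [-2.24, 2.35, -2.47, 2.59, -2.72]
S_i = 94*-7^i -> [94, -658, 4606, -32242, 225694]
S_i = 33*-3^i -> [33, -99, 297, -891, 2673]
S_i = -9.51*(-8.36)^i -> [-9.51, 79.5, -664.65, 5556.47, -46452.13]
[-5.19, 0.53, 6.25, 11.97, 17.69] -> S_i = -5.19 + 5.72*i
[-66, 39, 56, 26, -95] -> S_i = Random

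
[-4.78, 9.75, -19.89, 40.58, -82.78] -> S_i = -4.78*(-2.04)^i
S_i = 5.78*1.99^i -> [5.78, 11.5, 22.89, 45.55, 90.64]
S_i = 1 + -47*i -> [1, -46, -93, -140, -187]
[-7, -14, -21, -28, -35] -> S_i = -7 + -7*i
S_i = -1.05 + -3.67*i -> [-1.05, -4.72, -8.39, -12.06, -15.73]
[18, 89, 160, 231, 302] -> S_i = 18 + 71*i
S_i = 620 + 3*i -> [620, 623, 626, 629, 632]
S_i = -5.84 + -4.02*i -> [-5.84, -9.86, -13.88, -17.9, -21.92]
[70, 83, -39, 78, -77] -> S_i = Random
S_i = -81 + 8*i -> [-81, -73, -65, -57, -49]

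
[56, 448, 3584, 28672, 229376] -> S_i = 56*8^i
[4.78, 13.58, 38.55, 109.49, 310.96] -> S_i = 4.78*2.84^i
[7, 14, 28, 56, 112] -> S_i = 7*2^i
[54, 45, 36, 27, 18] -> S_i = 54 + -9*i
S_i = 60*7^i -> [60, 420, 2940, 20580, 144060]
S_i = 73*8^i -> [73, 584, 4672, 37376, 299008]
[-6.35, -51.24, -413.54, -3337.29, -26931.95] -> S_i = -6.35*8.07^i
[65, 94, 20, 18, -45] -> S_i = Random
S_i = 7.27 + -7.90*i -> [7.27, -0.63, -8.53, -16.43, -24.33]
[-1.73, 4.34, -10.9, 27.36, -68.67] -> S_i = -1.73*(-2.51)^i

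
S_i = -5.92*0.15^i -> [-5.92, -0.89, -0.13, -0.02, -0.0]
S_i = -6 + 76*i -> [-6, 70, 146, 222, 298]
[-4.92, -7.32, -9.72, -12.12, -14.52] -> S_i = -4.92 + -2.40*i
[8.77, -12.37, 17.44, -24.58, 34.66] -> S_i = 8.77*(-1.41)^i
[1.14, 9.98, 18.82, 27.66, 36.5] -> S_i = 1.14 + 8.84*i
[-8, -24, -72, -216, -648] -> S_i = -8*3^i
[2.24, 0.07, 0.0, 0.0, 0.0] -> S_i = 2.24*0.03^i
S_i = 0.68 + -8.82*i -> [0.68, -8.14, -16.96, -25.78, -34.6]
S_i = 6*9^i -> [6, 54, 486, 4374, 39366]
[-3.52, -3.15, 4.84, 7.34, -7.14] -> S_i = Random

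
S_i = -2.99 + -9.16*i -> [-2.99, -12.15, -21.31, -30.47, -39.63]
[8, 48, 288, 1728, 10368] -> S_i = 8*6^i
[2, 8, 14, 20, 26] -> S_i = 2 + 6*i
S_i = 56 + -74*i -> [56, -18, -92, -166, -240]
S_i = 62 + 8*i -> [62, 70, 78, 86, 94]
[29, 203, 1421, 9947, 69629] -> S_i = 29*7^i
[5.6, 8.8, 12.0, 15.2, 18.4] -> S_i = 5.60 + 3.20*i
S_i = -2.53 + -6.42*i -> [-2.53, -8.95, -15.37, -21.79, -28.21]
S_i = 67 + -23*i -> [67, 44, 21, -2, -25]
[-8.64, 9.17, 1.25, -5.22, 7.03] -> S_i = Random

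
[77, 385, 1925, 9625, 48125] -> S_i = 77*5^i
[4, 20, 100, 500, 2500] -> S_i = 4*5^i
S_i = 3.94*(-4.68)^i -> [3.94, -18.44, 86.3, -403.86, 1890.08]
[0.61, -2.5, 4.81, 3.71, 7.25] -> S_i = Random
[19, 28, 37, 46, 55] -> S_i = 19 + 9*i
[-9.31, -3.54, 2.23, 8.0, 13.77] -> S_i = -9.31 + 5.77*i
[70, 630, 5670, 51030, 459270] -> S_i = 70*9^i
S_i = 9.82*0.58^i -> [9.82, 5.7, 3.3, 1.92, 1.11]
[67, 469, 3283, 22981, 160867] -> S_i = 67*7^i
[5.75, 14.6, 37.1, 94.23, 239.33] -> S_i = 5.75*2.54^i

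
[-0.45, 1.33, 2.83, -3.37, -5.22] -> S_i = Random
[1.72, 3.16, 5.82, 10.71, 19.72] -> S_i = 1.72*1.84^i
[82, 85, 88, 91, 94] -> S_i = 82 + 3*i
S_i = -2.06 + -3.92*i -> [-2.06, -5.98, -9.9, -13.82, -17.74]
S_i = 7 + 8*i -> [7, 15, 23, 31, 39]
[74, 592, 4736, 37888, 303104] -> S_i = 74*8^i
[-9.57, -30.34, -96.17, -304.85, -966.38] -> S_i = -9.57*3.17^i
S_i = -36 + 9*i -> [-36, -27, -18, -9, 0]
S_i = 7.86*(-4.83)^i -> [7.86, -37.96, 183.37, -885.65, 4277.71]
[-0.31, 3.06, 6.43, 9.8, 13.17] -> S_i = -0.31 + 3.37*i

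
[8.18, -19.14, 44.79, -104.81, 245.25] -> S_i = 8.18*(-2.34)^i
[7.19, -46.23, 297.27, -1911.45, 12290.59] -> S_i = 7.19*(-6.43)^i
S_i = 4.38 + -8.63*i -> [4.38, -4.25, -12.88, -21.51, -30.14]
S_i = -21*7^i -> [-21, -147, -1029, -7203, -50421]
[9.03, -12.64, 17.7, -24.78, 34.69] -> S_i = 9.03*(-1.40)^i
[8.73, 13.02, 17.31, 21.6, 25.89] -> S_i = 8.73 + 4.29*i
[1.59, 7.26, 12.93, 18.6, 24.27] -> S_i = 1.59 + 5.67*i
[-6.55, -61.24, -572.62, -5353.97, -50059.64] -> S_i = -6.55*9.35^i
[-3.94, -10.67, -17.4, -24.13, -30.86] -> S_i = -3.94 + -6.73*i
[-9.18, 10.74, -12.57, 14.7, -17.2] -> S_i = -9.18*(-1.17)^i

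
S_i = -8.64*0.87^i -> [-8.64, -7.52, -6.54, -5.69, -4.95]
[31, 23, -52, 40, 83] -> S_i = Random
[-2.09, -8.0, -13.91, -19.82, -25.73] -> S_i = -2.09 + -5.91*i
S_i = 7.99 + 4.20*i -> [7.99, 12.19, 16.39, 20.59, 24.79]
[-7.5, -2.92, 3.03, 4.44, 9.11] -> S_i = Random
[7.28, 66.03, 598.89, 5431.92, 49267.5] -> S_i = 7.28*9.07^i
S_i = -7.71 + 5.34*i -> [-7.71, -2.37, 2.97, 8.31, 13.65]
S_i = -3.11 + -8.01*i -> [-3.11, -11.12, -19.13, -27.14, -35.15]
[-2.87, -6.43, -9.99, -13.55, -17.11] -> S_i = -2.87 + -3.56*i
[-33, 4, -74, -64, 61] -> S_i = Random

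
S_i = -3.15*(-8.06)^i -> [-3.15, 25.39, -204.64, 1649.36, -13293.85]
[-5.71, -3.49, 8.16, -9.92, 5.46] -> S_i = Random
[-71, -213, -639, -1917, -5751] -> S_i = -71*3^i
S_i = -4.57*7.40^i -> [-4.57, -33.82, -250.25, -1851.87, -13703.87]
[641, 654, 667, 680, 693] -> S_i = 641 + 13*i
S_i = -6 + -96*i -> [-6, -102, -198, -294, -390]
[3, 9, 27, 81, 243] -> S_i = 3*3^i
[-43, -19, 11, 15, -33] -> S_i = Random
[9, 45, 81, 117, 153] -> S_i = 9 + 36*i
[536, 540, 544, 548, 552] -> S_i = 536 + 4*i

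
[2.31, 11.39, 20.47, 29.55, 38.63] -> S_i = 2.31 + 9.08*i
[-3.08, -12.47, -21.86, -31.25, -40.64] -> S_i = -3.08 + -9.39*i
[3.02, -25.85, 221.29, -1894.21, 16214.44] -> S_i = 3.02*(-8.56)^i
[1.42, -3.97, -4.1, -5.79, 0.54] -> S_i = Random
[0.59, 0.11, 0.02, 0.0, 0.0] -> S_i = 0.59*0.18^i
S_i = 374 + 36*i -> [374, 410, 446, 482, 518]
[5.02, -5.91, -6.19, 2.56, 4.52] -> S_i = Random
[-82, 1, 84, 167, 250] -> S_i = -82 + 83*i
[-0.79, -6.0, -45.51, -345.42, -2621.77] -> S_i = -0.79*7.59^i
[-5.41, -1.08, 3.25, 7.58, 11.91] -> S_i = -5.41 + 4.33*i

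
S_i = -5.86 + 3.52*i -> [-5.86, -2.34, 1.18, 4.7, 8.22]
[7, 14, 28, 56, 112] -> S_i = 7*2^i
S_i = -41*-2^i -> [-41, 82, -164, 328, -656]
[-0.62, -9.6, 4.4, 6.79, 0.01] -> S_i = Random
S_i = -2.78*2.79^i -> [-2.78, -7.76, -21.64, -60.38, -168.45]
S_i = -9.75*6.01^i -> [-9.75, -58.6, -352.17, -2116.55, -12720.45]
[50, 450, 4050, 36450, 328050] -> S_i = 50*9^i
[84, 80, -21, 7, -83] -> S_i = Random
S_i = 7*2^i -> [7, 14, 28, 56, 112]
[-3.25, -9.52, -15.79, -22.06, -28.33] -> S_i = -3.25 + -6.27*i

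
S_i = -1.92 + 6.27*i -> [-1.92, 4.35, 10.62, 16.89, 23.16]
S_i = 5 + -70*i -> [5, -65, -135, -205, -275]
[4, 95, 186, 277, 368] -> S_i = 4 + 91*i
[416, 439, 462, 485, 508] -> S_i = 416 + 23*i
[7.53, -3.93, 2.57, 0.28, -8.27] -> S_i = Random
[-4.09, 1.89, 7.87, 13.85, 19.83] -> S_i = -4.09 + 5.98*i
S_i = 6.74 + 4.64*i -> [6.74, 11.38, 16.02, 20.66, 25.3]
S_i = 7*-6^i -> [7, -42, 252, -1512, 9072]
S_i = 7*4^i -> [7, 28, 112, 448, 1792]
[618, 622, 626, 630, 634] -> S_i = 618 + 4*i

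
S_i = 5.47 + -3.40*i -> [5.47, 2.07, -1.33, -4.73, -8.13]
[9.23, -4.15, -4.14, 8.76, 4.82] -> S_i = Random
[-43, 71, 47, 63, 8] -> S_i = Random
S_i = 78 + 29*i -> [78, 107, 136, 165, 194]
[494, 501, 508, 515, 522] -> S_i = 494 + 7*i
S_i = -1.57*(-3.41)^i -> [-1.57, 5.35, -18.26, 62.25, -212.28]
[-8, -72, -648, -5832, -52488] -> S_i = -8*9^i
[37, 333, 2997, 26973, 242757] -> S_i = 37*9^i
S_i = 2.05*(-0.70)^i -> [2.05, -1.43, 1.0, -0.7, 0.49]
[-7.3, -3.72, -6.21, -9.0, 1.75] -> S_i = Random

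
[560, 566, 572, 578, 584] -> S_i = 560 + 6*i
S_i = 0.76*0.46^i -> [0.76, 0.35, 0.16, 0.07, 0.03]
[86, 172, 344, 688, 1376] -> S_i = 86*2^i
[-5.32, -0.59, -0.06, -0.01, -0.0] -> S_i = -5.32*0.11^i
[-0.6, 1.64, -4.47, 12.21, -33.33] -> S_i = -0.60*(-2.73)^i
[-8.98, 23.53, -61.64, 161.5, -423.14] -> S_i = -8.98*(-2.62)^i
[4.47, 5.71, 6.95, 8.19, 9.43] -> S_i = 4.47 + 1.24*i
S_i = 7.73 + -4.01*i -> [7.73, 3.72, -0.29, -4.3, -8.31]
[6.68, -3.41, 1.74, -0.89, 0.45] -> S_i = 6.68*(-0.51)^i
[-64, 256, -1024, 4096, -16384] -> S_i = -64*-4^i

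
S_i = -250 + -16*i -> [-250, -266, -282, -298, -314]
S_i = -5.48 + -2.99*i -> [-5.48, -8.47, -11.46, -14.45, -17.44]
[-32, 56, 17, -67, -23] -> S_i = Random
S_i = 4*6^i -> [4, 24, 144, 864, 5184]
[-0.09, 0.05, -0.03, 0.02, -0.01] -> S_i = -0.09*(-0.56)^i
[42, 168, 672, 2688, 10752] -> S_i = 42*4^i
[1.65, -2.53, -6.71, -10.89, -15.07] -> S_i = 1.65 + -4.18*i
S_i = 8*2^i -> [8, 16, 32, 64, 128]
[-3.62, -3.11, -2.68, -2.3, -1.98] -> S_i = -3.62*0.86^i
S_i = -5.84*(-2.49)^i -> [-5.84, 14.54, -36.21, 90.16, -224.5]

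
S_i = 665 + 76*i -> [665, 741, 817, 893, 969]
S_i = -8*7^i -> [-8, -56, -392, -2744, -19208]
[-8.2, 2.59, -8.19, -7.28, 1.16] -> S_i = Random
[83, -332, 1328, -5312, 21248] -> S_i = 83*-4^i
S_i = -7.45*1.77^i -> [-7.45, -13.19, -23.34, -41.31, -73.12]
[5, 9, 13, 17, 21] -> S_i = 5 + 4*i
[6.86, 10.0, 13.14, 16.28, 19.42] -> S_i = 6.86 + 3.14*i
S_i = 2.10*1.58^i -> [2.1, 3.32, 5.24, 8.28, 13.09]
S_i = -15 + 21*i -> [-15, 6, 27, 48, 69]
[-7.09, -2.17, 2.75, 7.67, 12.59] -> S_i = -7.09 + 4.92*i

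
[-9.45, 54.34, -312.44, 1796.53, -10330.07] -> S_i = -9.45*(-5.75)^i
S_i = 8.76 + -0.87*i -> [8.76, 7.89, 7.02, 6.15, 5.28]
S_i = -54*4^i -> [-54, -216, -864, -3456, -13824]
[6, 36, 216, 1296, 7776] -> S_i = 6*6^i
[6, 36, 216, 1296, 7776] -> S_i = 6*6^i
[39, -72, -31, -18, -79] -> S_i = Random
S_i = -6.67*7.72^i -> [-6.67, -51.49, -397.52, -3068.86, -23691.64]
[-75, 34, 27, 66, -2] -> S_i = Random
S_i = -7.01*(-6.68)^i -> [-7.01, 46.83, -312.8, 2089.52, -13958.02]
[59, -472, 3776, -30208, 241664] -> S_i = 59*-8^i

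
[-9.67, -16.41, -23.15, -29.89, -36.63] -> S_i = -9.67 + -6.74*i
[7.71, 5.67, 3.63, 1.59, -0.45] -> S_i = 7.71 + -2.04*i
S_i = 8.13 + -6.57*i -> [8.13, 1.56, -5.01, -11.58, -18.15]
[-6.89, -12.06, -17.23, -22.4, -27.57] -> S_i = -6.89 + -5.17*i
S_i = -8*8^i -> [-8, -64, -512, -4096, -32768]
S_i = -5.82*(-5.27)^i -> [-5.82, 30.67, -161.64, 851.83, -4489.16]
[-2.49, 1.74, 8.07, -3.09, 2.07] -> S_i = Random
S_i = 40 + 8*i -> [40, 48, 56, 64, 72]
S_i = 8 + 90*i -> [8, 98, 188, 278, 368]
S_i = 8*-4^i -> [8, -32, 128, -512, 2048]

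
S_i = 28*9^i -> [28, 252, 2268, 20412, 183708]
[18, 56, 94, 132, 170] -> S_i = 18 + 38*i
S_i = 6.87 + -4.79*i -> [6.87, 2.08, -2.71, -7.5, -12.29]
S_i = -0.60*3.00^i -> [-0.6, -1.8, -5.4, -16.2, -48.6]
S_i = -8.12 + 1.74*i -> [-8.12, -6.38, -4.64, -2.9, -1.16]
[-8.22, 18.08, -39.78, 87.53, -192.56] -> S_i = -8.22*(-2.20)^i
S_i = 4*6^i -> [4, 24, 144, 864, 5184]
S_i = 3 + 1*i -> [3, 4, 5, 6, 7]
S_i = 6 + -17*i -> [6, -11, -28, -45, -62]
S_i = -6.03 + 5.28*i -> [-6.03, -0.75, 4.53, 9.81, 15.09]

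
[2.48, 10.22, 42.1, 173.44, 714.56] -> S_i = 2.48*4.12^i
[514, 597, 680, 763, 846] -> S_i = 514 + 83*i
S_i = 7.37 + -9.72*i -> [7.37, -2.35, -12.07, -21.79, -31.51]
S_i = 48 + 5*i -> [48, 53, 58, 63, 68]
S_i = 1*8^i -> [1, 8, 64, 512, 4096]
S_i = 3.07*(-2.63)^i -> [3.07, -8.07, 21.23, -55.85, 146.88]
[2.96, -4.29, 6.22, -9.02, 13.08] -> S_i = 2.96*(-1.45)^i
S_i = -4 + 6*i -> [-4, 2, 8, 14, 20]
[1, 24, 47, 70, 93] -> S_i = 1 + 23*i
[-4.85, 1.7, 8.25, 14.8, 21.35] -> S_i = -4.85 + 6.55*i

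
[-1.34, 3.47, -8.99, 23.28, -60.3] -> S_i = -1.34*(-2.59)^i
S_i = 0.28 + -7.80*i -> [0.28, -7.52, -15.32, -23.12, -30.92]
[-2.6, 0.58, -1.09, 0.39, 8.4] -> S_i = Random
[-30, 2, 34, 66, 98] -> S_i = -30 + 32*i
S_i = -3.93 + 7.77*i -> [-3.93, 3.84, 11.61, 19.38, 27.15]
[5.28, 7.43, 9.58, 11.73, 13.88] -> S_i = 5.28 + 2.15*i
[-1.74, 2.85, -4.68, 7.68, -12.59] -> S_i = -1.74*(-1.64)^i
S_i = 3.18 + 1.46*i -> [3.18, 4.64, 6.1, 7.56, 9.02]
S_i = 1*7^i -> [1, 7, 49, 343, 2401]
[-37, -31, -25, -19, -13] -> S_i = -37 + 6*i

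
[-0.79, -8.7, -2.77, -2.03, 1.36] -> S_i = Random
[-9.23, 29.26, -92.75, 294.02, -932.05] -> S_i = -9.23*(-3.17)^i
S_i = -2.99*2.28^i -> [-2.99, -6.82, -15.54, -35.44, -80.8]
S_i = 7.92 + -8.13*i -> [7.92, -0.21, -8.34, -16.47, -24.6]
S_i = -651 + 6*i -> [-651, -645, -639, -633, -627]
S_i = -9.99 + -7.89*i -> [-9.99, -17.88, -25.77, -33.66, -41.55]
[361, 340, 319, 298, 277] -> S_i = 361 + -21*i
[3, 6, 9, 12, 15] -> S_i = 3 + 3*i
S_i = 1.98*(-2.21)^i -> [1.98, -4.38, 9.67, -21.37, 47.23]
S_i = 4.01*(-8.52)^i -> [4.01, -34.17, 291.09, -2480.07, 21130.16]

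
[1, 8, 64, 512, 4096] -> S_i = 1*8^i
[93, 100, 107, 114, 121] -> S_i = 93 + 7*i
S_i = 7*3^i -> [7, 21, 63, 189, 567]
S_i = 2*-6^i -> [2, -12, 72, -432, 2592]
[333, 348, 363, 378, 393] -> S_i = 333 + 15*i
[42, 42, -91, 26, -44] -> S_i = Random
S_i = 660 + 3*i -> [660, 663, 666, 669, 672]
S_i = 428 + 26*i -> [428, 454, 480, 506, 532]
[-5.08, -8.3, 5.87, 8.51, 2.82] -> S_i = Random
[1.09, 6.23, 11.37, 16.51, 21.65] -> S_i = 1.09 + 5.14*i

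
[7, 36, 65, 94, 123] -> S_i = 7 + 29*i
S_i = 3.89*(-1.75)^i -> [3.89, -6.81, 11.91, -20.85, 36.48]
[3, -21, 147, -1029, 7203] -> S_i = 3*-7^i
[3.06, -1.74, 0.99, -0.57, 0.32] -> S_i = 3.06*(-0.57)^i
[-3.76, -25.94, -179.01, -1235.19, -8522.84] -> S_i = -3.76*6.90^i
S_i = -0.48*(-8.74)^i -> [-0.48, 4.2, -36.67, 320.46, -2800.83]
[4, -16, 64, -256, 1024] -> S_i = 4*-4^i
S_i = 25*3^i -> [25, 75, 225, 675, 2025]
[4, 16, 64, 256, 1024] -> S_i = 4*4^i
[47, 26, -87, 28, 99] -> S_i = Random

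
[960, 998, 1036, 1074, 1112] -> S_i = 960 + 38*i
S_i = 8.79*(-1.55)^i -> [8.79, -13.62, 21.12, -32.73, 50.74]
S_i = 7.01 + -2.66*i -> [7.01, 4.35, 1.69, -0.97, -3.63]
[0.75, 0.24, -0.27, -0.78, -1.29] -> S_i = 0.75 + -0.51*i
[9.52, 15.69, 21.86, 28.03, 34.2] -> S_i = 9.52 + 6.17*i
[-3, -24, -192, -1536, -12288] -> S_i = -3*8^i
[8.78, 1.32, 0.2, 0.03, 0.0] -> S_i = 8.78*0.15^i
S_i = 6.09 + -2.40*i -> [6.09, 3.69, 1.29, -1.11, -3.51]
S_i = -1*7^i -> [-1, -7, -49, -343, -2401]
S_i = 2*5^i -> [2, 10, 50, 250, 1250]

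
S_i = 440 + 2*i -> [440, 442, 444, 446, 448]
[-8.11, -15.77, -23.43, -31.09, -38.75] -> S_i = -8.11 + -7.66*i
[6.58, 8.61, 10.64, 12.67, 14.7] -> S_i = 6.58 + 2.03*i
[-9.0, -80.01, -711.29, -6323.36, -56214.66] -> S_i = -9.00*8.89^i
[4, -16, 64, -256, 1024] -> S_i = 4*-4^i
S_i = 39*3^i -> [39, 117, 351, 1053, 3159]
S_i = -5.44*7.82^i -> [-5.44, -42.54, -332.67, -2601.47, -20343.51]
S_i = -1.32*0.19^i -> [-1.32, -0.25, -0.05, -0.01, -0.0]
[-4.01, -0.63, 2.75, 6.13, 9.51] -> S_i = -4.01 + 3.38*i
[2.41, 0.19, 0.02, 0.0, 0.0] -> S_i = 2.41*0.08^i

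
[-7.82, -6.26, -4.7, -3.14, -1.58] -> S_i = -7.82 + 1.56*i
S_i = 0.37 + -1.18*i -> [0.37, -0.81, -1.99, -3.17, -4.35]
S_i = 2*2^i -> [2, 4, 8, 16, 32]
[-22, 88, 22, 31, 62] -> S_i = Random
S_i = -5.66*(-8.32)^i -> [-5.66, 47.09, -391.8, 3259.77, -27121.25]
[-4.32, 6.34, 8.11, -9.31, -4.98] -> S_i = Random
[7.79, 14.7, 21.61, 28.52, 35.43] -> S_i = 7.79 + 6.91*i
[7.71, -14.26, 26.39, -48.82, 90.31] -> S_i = 7.71*(-1.85)^i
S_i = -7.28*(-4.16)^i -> [-7.28, 30.28, -125.98, 524.1, -2180.24]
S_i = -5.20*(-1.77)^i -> [-5.2, 9.2, -16.29, 28.84, -51.04]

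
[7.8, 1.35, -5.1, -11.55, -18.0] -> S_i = 7.80 + -6.45*i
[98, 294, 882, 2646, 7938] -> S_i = 98*3^i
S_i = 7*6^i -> [7, 42, 252, 1512, 9072]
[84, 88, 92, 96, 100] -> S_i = 84 + 4*i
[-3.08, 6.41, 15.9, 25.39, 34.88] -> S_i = -3.08 + 9.49*i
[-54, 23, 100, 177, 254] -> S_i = -54 + 77*i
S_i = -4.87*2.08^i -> [-4.87, -10.13, -21.07, -43.82, -91.16]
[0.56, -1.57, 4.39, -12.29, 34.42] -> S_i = 0.56*(-2.80)^i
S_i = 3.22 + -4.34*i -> [3.22, -1.12, -5.46, -9.8, -14.14]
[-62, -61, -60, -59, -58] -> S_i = -62 + 1*i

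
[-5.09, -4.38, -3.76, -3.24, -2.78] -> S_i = -5.09*0.86^i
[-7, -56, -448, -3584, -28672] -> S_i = -7*8^i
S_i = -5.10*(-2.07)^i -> [-5.1, 10.56, -21.85, 45.24, -93.64]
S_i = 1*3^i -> [1, 3, 9, 27, 81]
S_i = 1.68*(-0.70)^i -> [1.68, -1.18, 0.82, -0.58, 0.4]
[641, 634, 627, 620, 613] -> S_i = 641 + -7*i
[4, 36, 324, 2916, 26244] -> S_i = 4*9^i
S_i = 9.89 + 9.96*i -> [9.89, 19.85, 29.81, 39.77, 49.73]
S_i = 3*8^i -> [3, 24, 192, 1536, 12288]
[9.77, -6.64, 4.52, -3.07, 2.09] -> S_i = 9.77*(-0.68)^i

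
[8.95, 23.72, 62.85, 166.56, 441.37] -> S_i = 8.95*2.65^i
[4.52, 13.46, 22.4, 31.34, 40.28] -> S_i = 4.52 + 8.94*i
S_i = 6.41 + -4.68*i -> [6.41, 1.73, -2.95, -7.63, -12.31]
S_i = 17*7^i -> [17, 119, 833, 5831, 40817]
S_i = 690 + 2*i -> [690, 692, 694, 696, 698]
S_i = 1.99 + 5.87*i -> [1.99, 7.86, 13.73, 19.6, 25.47]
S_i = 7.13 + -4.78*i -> [7.13, 2.35, -2.43, -7.21, -11.99]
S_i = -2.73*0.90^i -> [-2.73, -2.46, -2.21, -1.99, -1.79]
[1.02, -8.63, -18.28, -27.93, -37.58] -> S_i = 1.02 + -9.65*i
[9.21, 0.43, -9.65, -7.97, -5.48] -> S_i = Random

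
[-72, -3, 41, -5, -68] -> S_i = Random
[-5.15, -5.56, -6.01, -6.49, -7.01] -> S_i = -5.15*1.08^i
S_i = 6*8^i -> [6, 48, 384, 3072, 24576]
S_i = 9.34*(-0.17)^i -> [9.34, -1.59, 0.27, -0.05, 0.01]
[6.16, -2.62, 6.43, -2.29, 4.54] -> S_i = Random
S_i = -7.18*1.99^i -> [-7.18, -14.29, -28.43, -56.58, -112.6]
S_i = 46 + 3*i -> [46, 49, 52, 55, 58]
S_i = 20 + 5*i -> [20, 25, 30, 35, 40]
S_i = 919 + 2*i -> [919, 921, 923, 925, 927]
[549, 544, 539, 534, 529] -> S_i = 549 + -5*i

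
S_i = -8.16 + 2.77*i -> [-8.16, -5.39, -2.62, 0.15, 2.92]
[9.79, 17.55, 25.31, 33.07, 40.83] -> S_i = 9.79 + 7.76*i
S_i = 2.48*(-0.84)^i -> [2.48, -2.08, 1.75, -1.47, 1.23]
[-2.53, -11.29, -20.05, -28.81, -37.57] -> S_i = -2.53 + -8.76*i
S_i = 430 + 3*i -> [430, 433, 436, 439, 442]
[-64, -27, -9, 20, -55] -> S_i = Random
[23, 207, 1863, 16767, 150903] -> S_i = 23*9^i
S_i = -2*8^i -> [-2, -16, -128, -1024, -8192]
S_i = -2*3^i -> [-2, -6, -18, -54, -162]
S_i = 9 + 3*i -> [9, 12, 15, 18, 21]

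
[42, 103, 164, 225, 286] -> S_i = 42 + 61*i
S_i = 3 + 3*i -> [3, 6, 9, 12, 15]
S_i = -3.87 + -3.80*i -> [-3.87, -7.67, -11.47, -15.27, -19.07]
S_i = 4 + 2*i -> [4, 6, 8, 10, 12]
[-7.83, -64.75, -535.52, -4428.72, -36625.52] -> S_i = -7.83*8.27^i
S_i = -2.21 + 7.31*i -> [-2.21, 5.1, 12.41, 19.72, 27.03]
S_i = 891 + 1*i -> [891, 892, 893, 894, 895]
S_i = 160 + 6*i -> [160, 166, 172, 178, 184]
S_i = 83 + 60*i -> [83, 143, 203, 263, 323]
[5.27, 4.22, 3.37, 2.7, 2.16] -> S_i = 5.27*0.80^i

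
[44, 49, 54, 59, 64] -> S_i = 44 + 5*i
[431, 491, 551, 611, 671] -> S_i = 431 + 60*i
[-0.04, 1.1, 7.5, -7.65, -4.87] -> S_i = Random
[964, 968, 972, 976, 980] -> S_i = 964 + 4*i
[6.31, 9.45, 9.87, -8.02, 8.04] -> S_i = Random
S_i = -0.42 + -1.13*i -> [-0.42, -1.55, -2.68, -3.81, -4.94]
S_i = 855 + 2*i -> [855, 857, 859, 861, 863]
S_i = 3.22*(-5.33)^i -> [3.22, -17.16, 91.48, -487.57, 2598.75]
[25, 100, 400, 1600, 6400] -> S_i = 25*4^i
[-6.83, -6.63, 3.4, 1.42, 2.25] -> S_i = Random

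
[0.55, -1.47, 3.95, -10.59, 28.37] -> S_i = 0.55*(-2.68)^i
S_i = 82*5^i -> [82, 410, 2050, 10250, 51250]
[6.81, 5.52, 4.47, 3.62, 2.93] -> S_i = 6.81*0.81^i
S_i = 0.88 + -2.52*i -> [0.88, -1.64, -4.16, -6.68, -9.2]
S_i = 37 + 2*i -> [37, 39, 41, 43, 45]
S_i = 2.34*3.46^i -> [2.34, 8.1, 28.01, 96.93, 335.37]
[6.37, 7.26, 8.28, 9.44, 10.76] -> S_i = 6.37*1.14^i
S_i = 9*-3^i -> [9, -27, 81, -243, 729]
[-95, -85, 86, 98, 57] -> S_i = Random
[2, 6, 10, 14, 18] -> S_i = 2 + 4*i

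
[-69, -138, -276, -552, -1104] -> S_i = -69*2^i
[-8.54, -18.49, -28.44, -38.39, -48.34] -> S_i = -8.54 + -9.95*i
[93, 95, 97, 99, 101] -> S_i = 93 + 2*i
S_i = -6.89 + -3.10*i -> [-6.89, -9.99, -13.09, -16.19, -19.29]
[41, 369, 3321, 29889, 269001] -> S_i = 41*9^i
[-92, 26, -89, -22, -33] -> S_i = Random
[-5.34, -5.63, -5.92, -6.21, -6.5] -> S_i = -5.34 + -0.29*i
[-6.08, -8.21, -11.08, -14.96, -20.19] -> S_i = -6.08*1.35^i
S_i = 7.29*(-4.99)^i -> [7.29, -36.38, 181.52, -905.79, 4519.91]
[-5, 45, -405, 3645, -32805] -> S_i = -5*-9^i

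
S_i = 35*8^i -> [35, 280, 2240, 17920, 143360]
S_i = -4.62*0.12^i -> [-4.62, -0.55, -0.07, -0.01, -0.0]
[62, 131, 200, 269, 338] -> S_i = 62 + 69*i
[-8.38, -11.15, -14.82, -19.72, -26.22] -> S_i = -8.38*1.33^i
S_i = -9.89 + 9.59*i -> [-9.89, -0.3, 9.29, 18.88, 28.47]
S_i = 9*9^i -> [9, 81, 729, 6561, 59049]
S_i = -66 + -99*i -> [-66, -165, -264, -363, -462]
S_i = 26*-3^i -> [26, -78, 234, -702, 2106]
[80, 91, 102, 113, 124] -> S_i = 80 + 11*i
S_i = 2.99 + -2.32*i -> [2.99, 0.67, -1.65, -3.97, -6.29]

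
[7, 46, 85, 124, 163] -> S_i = 7 + 39*i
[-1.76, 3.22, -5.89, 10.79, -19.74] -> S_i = -1.76*(-1.83)^i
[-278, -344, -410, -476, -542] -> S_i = -278 + -66*i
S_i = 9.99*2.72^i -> [9.99, 27.17, 73.91, 201.04, 546.82]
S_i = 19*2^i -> [19, 38, 76, 152, 304]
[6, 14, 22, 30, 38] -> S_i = 6 + 8*i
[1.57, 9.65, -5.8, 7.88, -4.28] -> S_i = Random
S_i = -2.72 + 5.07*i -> [-2.72, 2.35, 7.42, 12.49, 17.56]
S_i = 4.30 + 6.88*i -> [4.3, 11.18, 18.06, 24.94, 31.82]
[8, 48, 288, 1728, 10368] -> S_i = 8*6^i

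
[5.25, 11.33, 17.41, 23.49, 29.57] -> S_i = 5.25 + 6.08*i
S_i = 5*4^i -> [5, 20, 80, 320, 1280]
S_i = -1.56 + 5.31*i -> [-1.56, 3.75, 9.06, 14.37, 19.68]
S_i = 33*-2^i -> [33, -66, 132, -264, 528]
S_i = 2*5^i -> [2, 10, 50, 250, 1250]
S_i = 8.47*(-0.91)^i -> [8.47, -7.71, 7.01, -6.38, 5.81]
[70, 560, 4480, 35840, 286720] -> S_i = 70*8^i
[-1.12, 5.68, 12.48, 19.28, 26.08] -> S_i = -1.12 + 6.80*i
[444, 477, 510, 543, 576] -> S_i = 444 + 33*i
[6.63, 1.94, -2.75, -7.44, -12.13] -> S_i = 6.63 + -4.69*i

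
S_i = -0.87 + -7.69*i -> [-0.87, -8.56, -16.25, -23.94, -31.63]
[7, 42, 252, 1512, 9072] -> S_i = 7*6^i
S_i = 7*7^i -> [7, 49, 343, 2401, 16807]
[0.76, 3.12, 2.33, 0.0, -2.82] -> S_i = Random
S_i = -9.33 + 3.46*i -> [-9.33, -5.87, -2.41, 1.05, 4.51]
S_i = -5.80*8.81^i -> [-5.8, -51.1, -450.17, -3966.03, -34940.7]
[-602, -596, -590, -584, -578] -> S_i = -602 + 6*i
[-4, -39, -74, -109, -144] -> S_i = -4 + -35*i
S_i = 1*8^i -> [1, 8, 64, 512, 4096]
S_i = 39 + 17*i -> [39, 56, 73, 90, 107]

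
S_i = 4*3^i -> [4, 12, 36, 108, 324]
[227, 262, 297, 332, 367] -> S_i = 227 + 35*i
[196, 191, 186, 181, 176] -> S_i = 196 + -5*i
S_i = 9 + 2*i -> [9, 11, 13, 15, 17]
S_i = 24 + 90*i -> [24, 114, 204, 294, 384]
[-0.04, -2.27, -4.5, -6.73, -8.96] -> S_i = -0.04 + -2.23*i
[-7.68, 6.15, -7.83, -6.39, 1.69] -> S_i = Random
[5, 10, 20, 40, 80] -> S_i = 5*2^i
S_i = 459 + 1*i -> [459, 460, 461, 462, 463]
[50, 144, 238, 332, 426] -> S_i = 50 + 94*i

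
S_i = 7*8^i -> [7, 56, 448, 3584, 28672]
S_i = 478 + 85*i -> [478, 563, 648, 733, 818]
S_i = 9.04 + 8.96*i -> [9.04, 18.0, 26.96, 35.92, 44.88]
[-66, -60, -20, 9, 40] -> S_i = Random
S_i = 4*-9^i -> [4, -36, 324, -2916, 26244]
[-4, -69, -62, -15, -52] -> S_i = Random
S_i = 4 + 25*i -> [4, 29, 54, 79, 104]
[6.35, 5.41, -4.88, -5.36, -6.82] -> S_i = Random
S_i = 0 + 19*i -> [0, 19, 38, 57, 76]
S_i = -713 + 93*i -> [-713, -620, -527, -434, -341]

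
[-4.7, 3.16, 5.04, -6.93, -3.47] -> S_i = Random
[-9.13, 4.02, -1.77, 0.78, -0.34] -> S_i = -9.13*(-0.44)^i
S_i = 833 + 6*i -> [833, 839, 845, 851, 857]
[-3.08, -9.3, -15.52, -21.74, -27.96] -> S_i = -3.08 + -6.22*i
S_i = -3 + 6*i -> [-3, 3, 9, 15, 21]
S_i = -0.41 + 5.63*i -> [-0.41, 5.22, 10.85, 16.48, 22.11]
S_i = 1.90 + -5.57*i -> [1.9, -3.67, -9.24, -14.81, -20.38]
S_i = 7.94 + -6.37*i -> [7.94, 1.57, -4.8, -11.17, -17.54]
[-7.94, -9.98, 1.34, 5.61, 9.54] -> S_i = Random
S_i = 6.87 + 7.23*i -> [6.87, 14.1, 21.33, 28.56, 35.79]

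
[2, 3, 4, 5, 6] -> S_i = 2 + 1*i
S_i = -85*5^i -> [-85, -425, -2125, -10625, -53125]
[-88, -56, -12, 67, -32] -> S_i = Random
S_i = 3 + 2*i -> [3, 5, 7, 9, 11]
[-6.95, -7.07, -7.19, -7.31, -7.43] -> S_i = -6.95 + -0.12*i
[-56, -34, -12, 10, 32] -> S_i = -56 + 22*i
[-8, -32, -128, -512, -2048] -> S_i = -8*4^i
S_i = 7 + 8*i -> [7, 15, 23, 31, 39]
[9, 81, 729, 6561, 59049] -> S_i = 9*9^i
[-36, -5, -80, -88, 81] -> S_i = Random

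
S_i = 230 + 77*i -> [230, 307, 384, 461, 538]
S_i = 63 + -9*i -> [63, 54, 45, 36, 27]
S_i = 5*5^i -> [5, 25, 125, 625, 3125]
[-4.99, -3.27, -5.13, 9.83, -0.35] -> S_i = Random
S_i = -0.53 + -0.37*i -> [-0.53, -0.9, -1.27, -1.64, -2.01]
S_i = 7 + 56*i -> [7, 63, 119, 175, 231]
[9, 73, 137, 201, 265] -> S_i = 9 + 64*i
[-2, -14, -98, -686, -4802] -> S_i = -2*7^i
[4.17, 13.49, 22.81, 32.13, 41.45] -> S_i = 4.17 + 9.32*i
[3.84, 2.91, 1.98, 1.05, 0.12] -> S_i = 3.84 + -0.93*i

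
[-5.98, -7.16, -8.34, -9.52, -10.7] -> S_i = -5.98 + -1.18*i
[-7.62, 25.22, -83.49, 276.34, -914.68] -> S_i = -7.62*(-3.31)^i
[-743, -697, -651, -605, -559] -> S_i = -743 + 46*i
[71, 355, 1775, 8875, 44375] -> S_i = 71*5^i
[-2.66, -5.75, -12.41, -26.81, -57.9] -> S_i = -2.66*2.16^i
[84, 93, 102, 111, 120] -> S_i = 84 + 9*i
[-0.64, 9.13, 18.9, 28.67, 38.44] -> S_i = -0.64 + 9.77*i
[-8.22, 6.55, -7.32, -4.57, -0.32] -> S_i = Random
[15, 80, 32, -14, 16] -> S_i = Random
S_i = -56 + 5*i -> [-56, -51, -46, -41, -36]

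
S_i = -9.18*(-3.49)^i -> [-9.18, 32.04, -111.81, 390.23, -1361.9]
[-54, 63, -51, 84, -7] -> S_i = Random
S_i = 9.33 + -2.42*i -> [9.33, 6.91, 4.49, 2.07, -0.35]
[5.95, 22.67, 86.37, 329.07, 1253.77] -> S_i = 5.95*3.81^i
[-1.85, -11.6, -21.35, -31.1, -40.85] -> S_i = -1.85 + -9.75*i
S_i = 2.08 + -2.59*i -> [2.08, -0.51, -3.1, -5.69, -8.28]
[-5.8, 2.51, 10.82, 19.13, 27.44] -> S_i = -5.80 + 8.31*i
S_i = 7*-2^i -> [7, -14, 28, -56, 112]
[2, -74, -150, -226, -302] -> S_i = 2 + -76*i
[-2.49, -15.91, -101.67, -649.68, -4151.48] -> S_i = -2.49*6.39^i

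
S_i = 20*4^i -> [20, 80, 320, 1280, 5120]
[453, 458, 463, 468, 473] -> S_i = 453 + 5*i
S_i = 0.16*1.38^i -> [0.16, 0.22, 0.3, 0.42, 0.58]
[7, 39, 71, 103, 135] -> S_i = 7 + 32*i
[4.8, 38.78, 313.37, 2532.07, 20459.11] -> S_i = 4.80*8.08^i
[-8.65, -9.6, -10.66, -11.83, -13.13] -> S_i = -8.65*1.11^i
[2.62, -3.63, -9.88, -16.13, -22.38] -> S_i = 2.62 + -6.25*i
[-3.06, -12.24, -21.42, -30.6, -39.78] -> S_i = -3.06 + -9.18*i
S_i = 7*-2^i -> [7, -14, 28, -56, 112]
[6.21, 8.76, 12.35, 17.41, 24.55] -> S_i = 6.21*1.41^i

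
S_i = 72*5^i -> [72, 360, 1800, 9000, 45000]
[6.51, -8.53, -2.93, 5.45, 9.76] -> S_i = Random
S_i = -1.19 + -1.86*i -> [-1.19, -3.05, -4.91, -6.77, -8.63]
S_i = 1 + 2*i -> [1, 3, 5, 7, 9]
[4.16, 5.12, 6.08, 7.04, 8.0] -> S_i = 4.16 + 0.96*i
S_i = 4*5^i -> [4, 20, 100, 500, 2500]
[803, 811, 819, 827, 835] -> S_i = 803 + 8*i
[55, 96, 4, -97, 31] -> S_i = Random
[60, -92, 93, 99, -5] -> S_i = Random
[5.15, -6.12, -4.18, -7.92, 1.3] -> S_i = Random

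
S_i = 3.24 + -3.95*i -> [3.24, -0.71, -4.66, -8.61, -12.56]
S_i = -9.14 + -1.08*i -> [-9.14, -10.22, -11.3, -12.38, -13.46]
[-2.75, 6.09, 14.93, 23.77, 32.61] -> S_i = -2.75 + 8.84*i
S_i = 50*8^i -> [50, 400, 3200, 25600, 204800]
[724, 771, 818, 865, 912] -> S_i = 724 + 47*i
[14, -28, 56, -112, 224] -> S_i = 14*-2^i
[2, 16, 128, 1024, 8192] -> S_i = 2*8^i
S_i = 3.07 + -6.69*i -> [3.07, -3.62, -10.31, -17.0, -23.69]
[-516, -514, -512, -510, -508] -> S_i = -516 + 2*i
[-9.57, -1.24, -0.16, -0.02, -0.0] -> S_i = -9.57*0.13^i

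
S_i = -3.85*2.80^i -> [-3.85, -10.78, -30.18, -84.52, -236.64]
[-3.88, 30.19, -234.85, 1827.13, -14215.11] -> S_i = -3.88*(-7.78)^i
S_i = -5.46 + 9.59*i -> [-5.46, 4.13, 13.72, 23.31, 32.9]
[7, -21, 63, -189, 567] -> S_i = 7*-3^i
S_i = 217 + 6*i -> [217, 223, 229, 235, 241]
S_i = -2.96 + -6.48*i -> [-2.96, -9.44, -15.92, -22.4, -28.88]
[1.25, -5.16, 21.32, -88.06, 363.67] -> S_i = 1.25*(-4.13)^i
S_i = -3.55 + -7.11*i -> [-3.55, -10.66, -17.77, -24.88, -31.99]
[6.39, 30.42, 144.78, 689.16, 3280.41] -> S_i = 6.39*4.76^i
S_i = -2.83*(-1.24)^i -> [-2.83, 3.51, -4.35, 5.4, -6.69]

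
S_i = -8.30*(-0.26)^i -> [-8.3, 2.16, -0.56, 0.15, -0.04]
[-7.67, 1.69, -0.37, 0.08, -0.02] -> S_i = -7.67*(-0.22)^i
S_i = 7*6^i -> [7, 42, 252, 1512, 9072]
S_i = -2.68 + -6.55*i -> [-2.68, -9.23, -15.78, -22.33, -28.88]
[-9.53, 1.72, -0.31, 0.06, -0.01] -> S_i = -9.53*(-0.18)^i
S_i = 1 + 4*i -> [1, 5, 9, 13, 17]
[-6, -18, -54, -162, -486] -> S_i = -6*3^i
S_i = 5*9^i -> [5, 45, 405, 3645, 32805]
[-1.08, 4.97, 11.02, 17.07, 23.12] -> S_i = -1.08 + 6.05*i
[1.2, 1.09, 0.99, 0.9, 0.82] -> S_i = 1.20*0.91^i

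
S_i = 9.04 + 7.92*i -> [9.04, 16.96, 24.88, 32.8, 40.72]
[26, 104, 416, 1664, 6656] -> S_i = 26*4^i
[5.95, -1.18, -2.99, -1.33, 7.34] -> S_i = Random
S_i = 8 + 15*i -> [8, 23, 38, 53, 68]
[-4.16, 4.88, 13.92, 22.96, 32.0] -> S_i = -4.16 + 9.04*i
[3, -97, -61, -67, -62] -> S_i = Random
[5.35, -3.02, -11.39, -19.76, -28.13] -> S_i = 5.35 + -8.37*i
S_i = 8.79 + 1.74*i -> [8.79, 10.53, 12.27, 14.01, 15.75]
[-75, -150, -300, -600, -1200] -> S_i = -75*2^i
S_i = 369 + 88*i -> [369, 457, 545, 633, 721]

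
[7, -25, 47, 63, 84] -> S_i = Random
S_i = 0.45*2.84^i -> [0.45, 1.28, 3.63, 10.31, 29.27]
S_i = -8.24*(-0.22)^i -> [-8.24, 1.81, -0.4, 0.09, -0.02]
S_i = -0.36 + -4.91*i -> [-0.36, -5.27, -10.18, -15.09, -20.0]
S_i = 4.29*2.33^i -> [4.29, 10.0, 23.29, 54.27, 126.44]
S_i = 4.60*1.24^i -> [4.6, 5.7, 7.07, 8.77, 10.88]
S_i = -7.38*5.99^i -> [-7.38, -44.21, -264.8, -1586.12, -9500.88]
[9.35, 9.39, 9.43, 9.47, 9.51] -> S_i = 9.35 + 0.04*i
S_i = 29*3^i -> [29, 87, 261, 783, 2349]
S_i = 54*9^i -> [54, 486, 4374, 39366, 354294]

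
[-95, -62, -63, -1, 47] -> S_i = Random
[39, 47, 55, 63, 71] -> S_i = 39 + 8*i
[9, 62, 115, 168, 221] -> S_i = 9 + 53*i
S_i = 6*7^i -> [6, 42, 294, 2058, 14406]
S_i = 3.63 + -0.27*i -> [3.63, 3.36, 3.09, 2.82, 2.55]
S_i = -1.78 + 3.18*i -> [-1.78, 1.4, 4.58, 7.76, 10.94]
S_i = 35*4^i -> [35, 140, 560, 2240, 8960]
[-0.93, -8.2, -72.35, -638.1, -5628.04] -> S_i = -0.93*8.82^i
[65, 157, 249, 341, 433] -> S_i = 65 + 92*i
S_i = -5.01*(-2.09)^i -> [-5.01, 10.47, -21.88, 45.74, -95.59]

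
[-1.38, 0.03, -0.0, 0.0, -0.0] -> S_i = -1.38*(-0.02)^i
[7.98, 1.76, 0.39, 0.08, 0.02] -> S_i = 7.98*0.22^i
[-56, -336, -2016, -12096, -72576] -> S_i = -56*6^i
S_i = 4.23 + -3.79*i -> [4.23, 0.44, -3.35, -7.14, -10.93]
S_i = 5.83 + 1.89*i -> [5.83, 7.72, 9.61, 11.5, 13.39]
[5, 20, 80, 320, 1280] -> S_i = 5*4^i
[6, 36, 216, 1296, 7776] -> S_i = 6*6^i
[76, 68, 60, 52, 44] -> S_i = 76 + -8*i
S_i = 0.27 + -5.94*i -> [0.27, -5.67, -11.61, -17.55, -23.49]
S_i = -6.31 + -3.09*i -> [-6.31, -9.4, -12.49, -15.58, -18.67]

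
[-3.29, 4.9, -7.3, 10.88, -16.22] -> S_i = -3.29*(-1.49)^i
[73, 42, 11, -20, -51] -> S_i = 73 + -31*i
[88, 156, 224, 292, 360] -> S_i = 88 + 68*i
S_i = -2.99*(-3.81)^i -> [-2.99, 11.39, -43.4, 165.37, -630.04]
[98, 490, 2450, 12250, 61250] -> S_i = 98*5^i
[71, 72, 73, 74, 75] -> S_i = 71 + 1*i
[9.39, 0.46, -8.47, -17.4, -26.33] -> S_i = 9.39 + -8.93*i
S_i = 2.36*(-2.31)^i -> [2.36, -5.45, 12.59, -29.09, 67.2]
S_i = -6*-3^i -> [-6, 18, -54, 162, -486]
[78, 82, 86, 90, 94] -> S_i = 78 + 4*i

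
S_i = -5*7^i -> [-5, -35, -245, -1715, -12005]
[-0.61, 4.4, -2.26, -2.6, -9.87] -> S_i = Random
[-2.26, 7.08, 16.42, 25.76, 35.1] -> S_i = -2.26 + 9.34*i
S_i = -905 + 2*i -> [-905, -903, -901, -899, -897]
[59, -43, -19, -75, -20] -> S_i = Random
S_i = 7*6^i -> [7, 42, 252, 1512, 9072]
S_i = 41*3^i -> [41, 123, 369, 1107, 3321]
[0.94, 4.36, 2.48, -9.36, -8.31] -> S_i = Random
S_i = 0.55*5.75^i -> [0.55, 3.16, 18.18, 104.56, 601.22]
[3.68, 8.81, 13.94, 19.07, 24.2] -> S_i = 3.68 + 5.13*i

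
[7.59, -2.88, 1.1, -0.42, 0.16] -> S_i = 7.59*(-0.38)^i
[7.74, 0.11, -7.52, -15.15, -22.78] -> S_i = 7.74 + -7.63*i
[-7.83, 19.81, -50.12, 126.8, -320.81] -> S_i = -7.83*(-2.53)^i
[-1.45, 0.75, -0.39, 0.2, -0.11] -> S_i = -1.45*(-0.52)^i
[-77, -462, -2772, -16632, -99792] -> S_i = -77*6^i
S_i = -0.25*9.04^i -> [-0.25, -2.26, -20.43, -184.69, -1669.6]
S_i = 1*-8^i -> [1, -8, 64, -512, 4096]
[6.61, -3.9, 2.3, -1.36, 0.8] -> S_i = 6.61*(-0.59)^i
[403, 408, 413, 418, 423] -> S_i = 403 + 5*i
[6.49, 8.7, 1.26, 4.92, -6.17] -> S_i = Random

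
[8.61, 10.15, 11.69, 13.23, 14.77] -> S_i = 8.61 + 1.54*i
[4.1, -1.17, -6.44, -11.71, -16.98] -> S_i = 4.10 + -5.27*i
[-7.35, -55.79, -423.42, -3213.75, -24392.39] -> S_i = -7.35*7.59^i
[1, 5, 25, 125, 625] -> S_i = 1*5^i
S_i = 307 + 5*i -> [307, 312, 317, 322, 327]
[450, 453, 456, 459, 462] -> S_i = 450 + 3*i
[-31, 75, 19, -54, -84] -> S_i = Random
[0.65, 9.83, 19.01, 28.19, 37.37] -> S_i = 0.65 + 9.18*i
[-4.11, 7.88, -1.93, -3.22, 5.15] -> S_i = Random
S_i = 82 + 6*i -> [82, 88, 94, 100, 106]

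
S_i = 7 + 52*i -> [7, 59, 111, 163, 215]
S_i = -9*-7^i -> [-9, 63, -441, 3087, -21609]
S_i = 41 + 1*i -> [41, 42, 43, 44, 45]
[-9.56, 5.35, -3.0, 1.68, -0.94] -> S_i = -9.56*(-0.56)^i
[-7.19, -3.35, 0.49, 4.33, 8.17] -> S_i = -7.19 + 3.84*i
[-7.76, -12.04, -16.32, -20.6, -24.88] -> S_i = -7.76 + -4.28*i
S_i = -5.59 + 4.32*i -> [-5.59, -1.27, 3.05, 7.37, 11.69]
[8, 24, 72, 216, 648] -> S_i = 8*3^i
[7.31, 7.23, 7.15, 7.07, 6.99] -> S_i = 7.31 + -0.08*i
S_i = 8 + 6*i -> [8, 14, 20, 26, 32]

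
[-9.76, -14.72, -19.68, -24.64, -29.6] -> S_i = -9.76 + -4.96*i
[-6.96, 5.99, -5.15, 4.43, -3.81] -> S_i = -6.96*(-0.86)^i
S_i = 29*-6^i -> [29, -174, 1044, -6264, 37584]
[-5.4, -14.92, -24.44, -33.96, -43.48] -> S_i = -5.40 + -9.52*i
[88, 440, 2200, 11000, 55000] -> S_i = 88*5^i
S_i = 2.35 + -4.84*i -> [2.35, -2.49, -7.33, -12.17, -17.01]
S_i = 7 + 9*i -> [7, 16, 25, 34, 43]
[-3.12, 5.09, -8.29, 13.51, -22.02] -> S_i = -3.12*(-1.63)^i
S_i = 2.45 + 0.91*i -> [2.45, 3.36, 4.27, 5.18, 6.09]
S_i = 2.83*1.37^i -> [2.83, 3.88, 5.31, 7.28, 9.97]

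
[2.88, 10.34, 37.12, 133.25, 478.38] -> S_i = 2.88*3.59^i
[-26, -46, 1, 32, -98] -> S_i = Random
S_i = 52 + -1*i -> [52, 51, 50, 49, 48]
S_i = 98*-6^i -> [98, -588, 3528, -21168, 127008]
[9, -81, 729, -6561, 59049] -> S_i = 9*-9^i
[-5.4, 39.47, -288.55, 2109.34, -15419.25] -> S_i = -5.40*(-7.31)^i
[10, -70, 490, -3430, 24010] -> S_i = 10*-7^i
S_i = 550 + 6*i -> [550, 556, 562, 568, 574]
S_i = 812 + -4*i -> [812, 808, 804, 800, 796]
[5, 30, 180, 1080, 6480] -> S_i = 5*6^i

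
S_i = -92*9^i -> [-92, -828, -7452, -67068, -603612]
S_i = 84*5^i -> [84, 420, 2100, 10500, 52500]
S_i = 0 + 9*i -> [0, 9, 18, 27, 36]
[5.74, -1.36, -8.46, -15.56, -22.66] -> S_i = 5.74 + -7.10*i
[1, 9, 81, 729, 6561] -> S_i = 1*9^i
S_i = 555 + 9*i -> [555, 564, 573, 582, 591]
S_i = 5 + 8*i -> [5, 13, 21, 29, 37]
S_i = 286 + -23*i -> [286, 263, 240, 217, 194]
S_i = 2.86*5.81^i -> [2.86, 16.62, 96.54, 560.91, 3258.9]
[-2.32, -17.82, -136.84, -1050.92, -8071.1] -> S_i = -2.32*7.68^i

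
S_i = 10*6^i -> [10, 60, 360, 2160, 12960]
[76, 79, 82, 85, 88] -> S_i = 76 + 3*i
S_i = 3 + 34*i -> [3, 37, 71, 105, 139]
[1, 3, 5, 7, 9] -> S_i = 1 + 2*i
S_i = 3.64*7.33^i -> [3.64, 26.68, 195.57, 1433.55, 10507.93]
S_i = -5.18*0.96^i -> [-5.18, -4.97, -4.77, -4.58, -4.4]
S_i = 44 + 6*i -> [44, 50, 56, 62, 68]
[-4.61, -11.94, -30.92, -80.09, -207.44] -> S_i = -4.61*2.59^i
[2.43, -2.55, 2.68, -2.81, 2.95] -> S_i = 2.43*(-1.05)^i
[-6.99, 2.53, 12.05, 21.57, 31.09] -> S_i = -6.99 + 9.52*i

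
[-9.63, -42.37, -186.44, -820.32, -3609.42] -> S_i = -9.63*4.40^i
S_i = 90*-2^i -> [90, -180, 360, -720, 1440]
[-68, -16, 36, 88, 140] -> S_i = -68 + 52*i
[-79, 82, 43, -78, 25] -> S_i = Random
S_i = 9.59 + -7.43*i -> [9.59, 2.16, -5.27, -12.7, -20.13]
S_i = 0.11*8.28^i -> [0.11, 0.91, 7.54, 62.44, 517.03]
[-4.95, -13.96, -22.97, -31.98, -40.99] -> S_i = -4.95 + -9.01*i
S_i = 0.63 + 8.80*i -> [0.63, 9.43, 18.23, 27.03, 35.83]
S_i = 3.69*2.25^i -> [3.69, 8.3, 18.68, 42.03, 94.57]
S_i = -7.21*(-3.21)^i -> [-7.21, 23.14, -74.29, 238.48, -765.52]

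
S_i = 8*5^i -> [8, 40, 200, 1000, 5000]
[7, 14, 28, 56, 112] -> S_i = 7*2^i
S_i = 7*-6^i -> [7, -42, 252, -1512, 9072]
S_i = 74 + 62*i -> [74, 136, 198, 260, 322]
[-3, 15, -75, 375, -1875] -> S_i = -3*-5^i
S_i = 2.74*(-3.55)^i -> [2.74, -9.73, 34.53, -122.58, 435.18]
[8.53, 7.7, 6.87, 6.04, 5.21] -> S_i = 8.53 + -0.83*i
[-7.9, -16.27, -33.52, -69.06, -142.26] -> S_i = -7.90*2.06^i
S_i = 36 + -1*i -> [36, 35, 34, 33, 32]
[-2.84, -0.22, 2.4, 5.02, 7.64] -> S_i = -2.84 + 2.62*i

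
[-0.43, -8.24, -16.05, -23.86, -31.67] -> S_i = -0.43 + -7.81*i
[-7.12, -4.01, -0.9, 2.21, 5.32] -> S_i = -7.12 + 3.11*i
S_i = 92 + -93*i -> [92, -1, -94, -187, -280]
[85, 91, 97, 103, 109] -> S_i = 85 + 6*i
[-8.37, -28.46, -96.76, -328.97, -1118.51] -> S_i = -8.37*3.40^i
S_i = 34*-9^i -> [34, -306, 2754, -24786, 223074]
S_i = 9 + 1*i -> [9, 10, 11, 12, 13]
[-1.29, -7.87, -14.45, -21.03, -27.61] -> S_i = -1.29 + -6.58*i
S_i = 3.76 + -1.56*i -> [3.76, 2.2, 0.64, -0.92, -2.48]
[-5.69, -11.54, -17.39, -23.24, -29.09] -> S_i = -5.69 + -5.85*i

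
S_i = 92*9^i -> [92, 828, 7452, 67068, 603612]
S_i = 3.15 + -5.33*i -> [3.15, -2.18, -7.51, -12.84, -18.17]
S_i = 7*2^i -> [7, 14, 28, 56, 112]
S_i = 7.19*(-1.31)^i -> [7.19, -9.42, 12.34, -16.16, 21.17]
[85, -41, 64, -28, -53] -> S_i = Random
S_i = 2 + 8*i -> [2, 10, 18, 26, 34]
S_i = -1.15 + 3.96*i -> [-1.15, 2.81, 6.77, 10.73, 14.69]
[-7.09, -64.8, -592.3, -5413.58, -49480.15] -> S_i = -7.09*9.14^i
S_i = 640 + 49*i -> [640, 689, 738, 787, 836]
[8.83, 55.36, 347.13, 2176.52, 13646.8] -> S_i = 8.83*6.27^i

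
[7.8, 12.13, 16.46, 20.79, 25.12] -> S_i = 7.80 + 4.33*i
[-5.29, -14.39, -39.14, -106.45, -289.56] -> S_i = -5.29*2.72^i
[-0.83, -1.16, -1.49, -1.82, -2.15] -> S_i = -0.83 + -0.33*i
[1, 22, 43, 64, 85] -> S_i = 1 + 21*i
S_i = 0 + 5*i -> [0, 5, 10, 15, 20]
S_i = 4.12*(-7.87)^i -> [4.12, -32.42, 255.18, -2008.27, 15805.06]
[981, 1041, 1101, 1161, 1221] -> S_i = 981 + 60*i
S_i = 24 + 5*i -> [24, 29, 34, 39, 44]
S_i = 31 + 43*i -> [31, 74, 117, 160, 203]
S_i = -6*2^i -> [-6, -12, -24, -48, -96]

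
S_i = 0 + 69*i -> [0, 69, 138, 207, 276]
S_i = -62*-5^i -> [-62, 310, -1550, 7750, -38750]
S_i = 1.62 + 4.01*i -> [1.62, 5.63, 9.64, 13.65, 17.66]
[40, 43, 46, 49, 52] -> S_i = 40 + 3*i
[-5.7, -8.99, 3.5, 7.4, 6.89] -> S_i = Random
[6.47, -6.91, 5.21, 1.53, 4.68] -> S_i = Random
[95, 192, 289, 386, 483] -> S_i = 95 + 97*i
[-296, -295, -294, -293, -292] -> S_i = -296 + 1*i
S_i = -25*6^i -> [-25, -150, -900, -5400, -32400]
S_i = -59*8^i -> [-59, -472, -3776, -30208, -241664]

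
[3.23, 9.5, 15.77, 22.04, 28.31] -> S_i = 3.23 + 6.27*i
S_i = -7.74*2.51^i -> [-7.74, -19.43, -48.76, -122.39, -307.21]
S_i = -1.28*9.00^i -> [-1.28, -11.52, -103.68, -933.12, -8398.08]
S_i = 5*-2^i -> [5, -10, 20, -40, 80]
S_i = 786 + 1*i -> [786, 787, 788, 789, 790]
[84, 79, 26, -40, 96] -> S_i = Random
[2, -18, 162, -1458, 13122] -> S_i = 2*-9^i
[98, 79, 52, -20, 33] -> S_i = Random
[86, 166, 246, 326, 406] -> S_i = 86 + 80*i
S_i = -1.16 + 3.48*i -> [-1.16, 2.32, 5.8, 9.28, 12.76]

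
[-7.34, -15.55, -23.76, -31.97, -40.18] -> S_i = -7.34 + -8.21*i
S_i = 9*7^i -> [9, 63, 441, 3087, 21609]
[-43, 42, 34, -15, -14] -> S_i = Random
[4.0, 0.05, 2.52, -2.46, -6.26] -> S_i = Random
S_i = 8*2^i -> [8, 16, 32, 64, 128]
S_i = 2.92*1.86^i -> [2.92, 5.43, 10.1, 18.79, 34.95]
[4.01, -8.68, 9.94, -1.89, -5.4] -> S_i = Random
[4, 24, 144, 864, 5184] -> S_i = 4*6^i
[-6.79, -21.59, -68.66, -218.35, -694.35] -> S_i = -6.79*3.18^i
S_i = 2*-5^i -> [2, -10, 50, -250, 1250]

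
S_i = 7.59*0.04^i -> [7.59, 0.3, 0.01, 0.0, 0.0]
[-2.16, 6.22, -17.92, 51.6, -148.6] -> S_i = -2.16*(-2.88)^i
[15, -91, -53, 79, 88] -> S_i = Random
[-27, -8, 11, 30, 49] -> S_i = -27 + 19*i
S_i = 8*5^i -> [8, 40, 200, 1000, 5000]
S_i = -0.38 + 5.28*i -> [-0.38, 4.9, 10.18, 15.46, 20.74]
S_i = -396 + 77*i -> [-396, -319, -242, -165, -88]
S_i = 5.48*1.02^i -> [5.48, 5.59, 5.7, 5.82, 5.93]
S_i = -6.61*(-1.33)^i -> [-6.61, 8.79, -11.69, 15.55, -20.68]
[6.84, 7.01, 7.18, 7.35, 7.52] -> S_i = 6.84 + 0.17*i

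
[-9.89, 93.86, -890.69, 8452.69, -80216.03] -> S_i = -9.89*(-9.49)^i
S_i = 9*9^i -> [9, 81, 729, 6561, 59049]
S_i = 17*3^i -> [17, 51, 153, 459, 1377]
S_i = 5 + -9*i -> [5, -4, -13, -22, -31]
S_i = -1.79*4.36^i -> [-1.79, -7.8, -34.03, -148.36, -646.84]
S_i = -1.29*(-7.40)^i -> [-1.29, 9.55, -70.64, 522.74, -3868.27]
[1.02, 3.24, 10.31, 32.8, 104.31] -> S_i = 1.02*3.18^i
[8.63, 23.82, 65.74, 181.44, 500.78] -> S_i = 8.63*2.76^i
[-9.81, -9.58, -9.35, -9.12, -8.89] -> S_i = -9.81 + 0.23*i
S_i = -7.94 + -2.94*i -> [-7.94, -10.88, -13.82, -16.76, -19.7]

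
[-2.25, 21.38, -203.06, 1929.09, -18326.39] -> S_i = -2.25*(-9.50)^i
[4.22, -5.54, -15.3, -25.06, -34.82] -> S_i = 4.22 + -9.76*i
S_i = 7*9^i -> [7, 63, 567, 5103, 45927]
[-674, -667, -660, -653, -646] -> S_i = -674 + 7*i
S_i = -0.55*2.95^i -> [-0.55, -1.62, -4.79, -14.12, -41.65]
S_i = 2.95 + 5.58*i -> [2.95, 8.53, 14.11, 19.69, 25.27]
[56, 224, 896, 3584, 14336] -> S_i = 56*4^i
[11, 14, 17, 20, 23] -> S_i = 11 + 3*i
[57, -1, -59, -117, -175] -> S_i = 57 + -58*i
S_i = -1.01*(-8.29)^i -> [-1.01, 8.37, -69.41, 575.42, -4770.23]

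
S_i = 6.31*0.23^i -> [6.31, 1.45, 0.33, 0.08, 0.02]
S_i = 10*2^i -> [10, 20, 40, 80, 160]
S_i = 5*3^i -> [5, 15, 45, 135, 405]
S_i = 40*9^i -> [40, 360, 3240, 29160, 262440]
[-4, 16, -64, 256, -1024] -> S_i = -4*-4^i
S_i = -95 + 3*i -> [-95, -92, -89, -86, -83]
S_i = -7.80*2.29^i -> [-7.8, -17.86, -40.9, -93.67, -214.5]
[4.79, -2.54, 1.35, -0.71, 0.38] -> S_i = 4.79*(-0.53)^i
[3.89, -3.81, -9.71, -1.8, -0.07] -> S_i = Random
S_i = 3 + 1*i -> [3, 4, 5, 6, 7]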